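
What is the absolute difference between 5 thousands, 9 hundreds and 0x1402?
Convert 5 thousands, 9 hundreds (place-value notation) → 5×1000 + 9×100 = 5900 (decimal)
Convert 0x1402 (hexadecimal) → 1×4096 + 4×256 + 2 = 5122 (decimal)
Compute |5900 - 5122| = 778
778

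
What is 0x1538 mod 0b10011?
Convert 0x1538 (hexadecimal) → 1×4096 + 5×256 + 3×16 + 8 = 5432 (decimal)
Convert 0b10011 (binary) → 16 + 2 + 1 = 19 (decimal)
Compute 5432 mod 19 = 17
17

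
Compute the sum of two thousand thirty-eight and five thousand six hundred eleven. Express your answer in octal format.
Convert two thousand thirty-eight (English words) → 2×1000 + 38 = 2038 (decimal)
Convert five thousand six hundred eleven (English words) → 5×1000 + 6×100 + 11 = 5611 (decimal)
Compute 2038 + 5611 = 7649
Convert 7649 (decimal) → 7649 = 1×4096 + 6×512 + 7×64 + 4×8 + 1 → 0o16741 (octal)
0o16741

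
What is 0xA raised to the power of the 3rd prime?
Convert 0xA (hexadecimal) → 10 (decimal)
Convert the 3rd prime (prime index) → 5 (decimal)
Compute 10 ^ 5 = 100000
100000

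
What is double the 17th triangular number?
The 17th triangular number = 17×18/2 = 153
Compute 153 × 2 = 306
306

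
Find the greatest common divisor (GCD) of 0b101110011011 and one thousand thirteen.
Convert 0b101110011011 (binary) → 2048 + 512 + 256 + 128 + 16 + 8 + 2 + 1 = 2971 (decimal)
Convert one thousand thirteen (English words) → 1×1000 + 13 = 1013 (decimal)
Compute gcd(2971, 1013) = 1
1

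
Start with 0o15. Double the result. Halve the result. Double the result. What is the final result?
Convert 0o15 (octal) → 1×8 + 5 = 13 (decimal)
Start: 13
13 × 2 = 26
26 ÷ 2 = 13
13 × 2 = 26
26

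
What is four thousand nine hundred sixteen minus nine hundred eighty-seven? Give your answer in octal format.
Convert four thousand nine hundred sixteen (English words) → 4×1000 + 9×100 + 16 = 4916 (decimal)
Convert nine hundred eighty-seven (English words) → 9×100 + 87 = 987 (decimal)
Compute 4916 - 987 = 3929
Convert 3929 (decimal) → 3929 = 7×512 + 5×64 + 3×8 + 1 → 0o7531 (octal)
0o7531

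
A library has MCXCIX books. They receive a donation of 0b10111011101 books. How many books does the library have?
Convert MCXCIX (Roman numeral) → 1000 + 100 + 90 + 9 = 1199 (decimal)
Convert 0b10111011101 (binary) → 1024 + 256 + 128 + 64 + 16 + 8 + 4 + 1 = 1501 (decimal)
Compute 1199 + 1501 = 2700
2700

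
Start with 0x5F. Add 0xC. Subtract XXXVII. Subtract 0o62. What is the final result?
Convert 0x5F (hexadecimal) → 5×16 + 15 = 95 (decimal)
Start: 95
Convert 0xC (hexadecimal) → 12 (decimal)
95 + 12 = 107
Convert XXXVII (Roman numeral) → 10 + 10 + 10 + 5 + 1 + 1 = 37 (decimal)
107 - 37 = 70
Convert 0o62 (octal) → 6×8 + 2 = 50 (decimal)
70 - 50 = 20
20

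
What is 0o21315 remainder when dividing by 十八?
Convert 0o21315 (octal) → 2×4096 + 1×512 + 3×64 + 1×8 + 5 = 8909 (decimal)
Convert 十八 (Chinese numeral) → 1×10 + 8 = 18 (decimal)
Compute 8909 mod 18 = 17
17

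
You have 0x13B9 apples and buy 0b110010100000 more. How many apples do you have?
Convert 0x13B9 (hexadecimal) → 1×4096 + 3×256 + 11×16 + 9 = 5049 (decimal)
Convert 0b110010100000 (binary) → 2048 + 1024 + 128 + 32 = 3232 (decimal)
Compute 5049 + 3232 = 8281
8281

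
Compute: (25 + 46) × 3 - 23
Parentheses first: 25 + 46 = 71
Multiply: 71 × 3 = 213
Subtract: 213 - 23 = 190
190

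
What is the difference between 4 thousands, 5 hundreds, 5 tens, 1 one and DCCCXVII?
Convert 4 thousands, 5 hundreds, 5 tens, 1 one (place-value notation) → 4×1000 + 5×100 + 5×10 + 1 = 4551 (decimal)
Convert DCCCXVII (Roman numeral) → 500 + 100 + 100 + 100 + 10 + 5 + 1 + 1 = 817 (decimal)
Difference: |4551 - 817| = 3734
3734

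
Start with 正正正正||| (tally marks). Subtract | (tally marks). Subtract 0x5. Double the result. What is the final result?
Convert 正正正正||| (tally marks) → 5 + 5 + 5 + 5 + 3 = 23 (decimal)
Start: 23
Convert | (tally marks) → 1 (decimal)
23 - 1 = 22
Convert 0x5 (hexadecimal) → 5 (decimal)
22 - 5 = 17
17 × 2 = 34
34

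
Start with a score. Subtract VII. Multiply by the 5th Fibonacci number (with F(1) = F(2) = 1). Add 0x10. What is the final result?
Convert a score (colloquial) → 20 (decimal)
Start: 20
Convert VII (Roman numeral) → 5 + 1 + 1 = 7 (decimal)
20 - 7 = 13
Convert the 5th Fibonacci number (with F(1) = F(2) = 1) (Fibonacci index) → 1, 1, 2, 3, 5 → 5 (decimal)
13 × 5 = 65
Convert 0x10 (hexadecimal) → 1×16 = 16 (decimal)
65 + 16 = 81
81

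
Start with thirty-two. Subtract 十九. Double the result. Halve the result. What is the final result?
Convert thirty-two (English words) → 32 (decimal)
Start: 32
Convert 十九 (Chinese numeral) → 1×10 + 9 = 19 (decimal)
32 - 19 = 13
13 × 2 = 26
26 ÷ 2 = 13
13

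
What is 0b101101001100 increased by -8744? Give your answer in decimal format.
Convert 0b101101001100 (binary) → 2048 + 512 + 256 + 64 + 8 + 4 = 2892 (decimal)
Compute 2892 + -8744 = -5852
-5852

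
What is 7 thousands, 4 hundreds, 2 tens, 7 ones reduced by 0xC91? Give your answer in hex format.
Convert 7 thousands, 4 hundreds, 2 tens, 7 ones (place-value notation) → 7×1000 + 4×100 + 2×10 + 7 = 7427 (decimal)
Convert 0xC91 (hexadecimal) → 12×256 + 9×16 + 1 = 3217 (decimal)
Compute 7427 - 3217 = 4210
Convert 4210 (decimal) → 4210 = 1×4096 + 7×16 + 2 → 0x1072 (hexadecimal)
0x1072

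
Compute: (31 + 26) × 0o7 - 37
Convert 0o7 (octal) → 7 (decimal)
Expression in decimal: (31 + 26) × 7 - 37
Parentheses first: 31 + 26 = 57
Multiply: 57 × 7 = 399
Subtract: 399 - 37 = 362
362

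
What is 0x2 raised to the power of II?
Convert 0x2 (hexadecimal) → 2 (decimal)
Convert II (Roman numeral) → 1 + 1 = 2 (decimal)
Compute 2 ^ 2 = 4
4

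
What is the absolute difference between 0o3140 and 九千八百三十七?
Convert 0o3140 (octal) → 3×512 + 1×64 + 4×8 = 1632 (decimal)
Convert 九千八百三十七 (Chinese numeral) → 9×1000 + 8×100 + 3×10 + 7 = 9837 (decimal)
Compute |1632 - 9837| = 8205
8205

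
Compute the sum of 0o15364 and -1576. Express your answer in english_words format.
Convert 0o15364 (octal) → 1×4096 + 5×512 + 3×64 + 6×8 + 4 = 6900 (decimal)
Compute 6900 + -1576 = 5324
Convert 5324 (decimal) → 5324 = 5×1000 + 3×100 + 24 → five thousand three hundred twenty-four (English words)
five thousand three hundred twenty-four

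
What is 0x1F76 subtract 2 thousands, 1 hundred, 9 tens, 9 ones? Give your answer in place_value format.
Convert 0x1F76 (hexadecimal) → 1×4096 + 15×256 + 7×16 + 6 = 8054 (decimal)
Convert 2 thousands, 1 hundred, 9 tens, 9 ones (place-value notation) → 2×1000 + 1×100 + 9×10 + 9 = 2199 (decimal)
Compute 8054 - 2199 = 5855
Convert 5855 (decimal) → 5855 = 5×1000 + 8×100 + 5×10 + 5 → 5 thousands, 8 hundreds, 5 tens, 5 ones (place-value notation)
5 thousands, 8 hundreds, 5 tens, 5 ones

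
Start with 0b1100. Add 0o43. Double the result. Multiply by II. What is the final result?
Convert 0b1100 (binary) → 8 + 4 = 12 (decimal)
Start: 12
Convert 0o43 (octal) → 4×8 + 3 = 35 (decimal)
12 + 35 = 47
47 × 2 = 94
Convert II (Roman numeral) → 1 + 1 = 2 (decimal)
94 × 2 = 188
188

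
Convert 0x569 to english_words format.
Convert 0x569 (hexadecimal) → 5×256 + 6×16 + 9 = 1385 (decimal)
Convert 1385 (decimal) → 1385 = 1×1000 + 3×100 + 85 → one thousand three hundred eighty-five (English words)
one thousand three hundred eighty-five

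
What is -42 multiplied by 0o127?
Convert 0o127 (octal) → 1×64 + 2×8 + 7 = 87 (decimal)
Compute -42 × 87 = -3654
-3654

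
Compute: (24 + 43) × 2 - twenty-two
Convert twenty-two (English words) → 22 (decimal)
Expression in decimal: (24 + 43) × 2 - 22
Parentheses first: 24 + 43 = 67
Multiply: 67 × 2 = 134
Subtract: 134 - 22 = 112
112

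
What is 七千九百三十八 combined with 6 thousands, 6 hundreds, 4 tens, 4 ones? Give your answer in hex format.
Convert 七千九百三十八 (Chinese numeral) → 7×1000 + 9×100 + 3×10 + 8 = 7938 (decimal)
Convert 6 thousands, 6 hundreds, 4 tens, 4 ones (place-value notation) → 6×1000 + 6×100 + 4×10 + 4 = 6644 (decimal)
Compute 7938 + 6644 = 14582
Convert 14582 (decimal) → 14582 = 3×4096 + 8×256 + 15×16 + 6 → 0x38F6 (hexadecimal)
0x38F6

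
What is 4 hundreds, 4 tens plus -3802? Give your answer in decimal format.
Convert 4 hundreds, 4 tens (place-value notation) → 4×100 + 4×10 = 440 (decimal)
Compute 440 + -3802 = -3362
-3362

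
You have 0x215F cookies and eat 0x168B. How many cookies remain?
Convert 0x215F (hexadecimal) → 2×4096 + 1×256 + 5×16 + 15 = 8543 (decimal)
Convert 0x168B (hexadecimal) → 1×4096 + 6×256 + 8×16 + 11 = 5771 (decimal)
Compute 8543 - 5771 = 2772
2772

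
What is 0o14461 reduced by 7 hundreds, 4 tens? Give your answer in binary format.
Convert 0o14461 (octal) → 1×4096 + 4×512 + 4×64 + 6×8 + 1 = 6449 (decimal)
Convert 7 hundreds, 4 tens (place-value notation) → 7×100 + 4×10 = 740 (decimal)
Compute 6449 - 740 = 5709
Convert 5709 (decimal) → 5709 = 4096 + 1024 + 512 + 64 + 8 + 4 + 1 → 0b1011001001101 (binary)
0b1011001001101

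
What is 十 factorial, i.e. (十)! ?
Convert 十 (Chinese numeral) → 1×10 = 10 (decimal)
Compute 10! = 3628800
3628800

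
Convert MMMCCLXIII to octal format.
Convert MMMCCLXIII (Roman numeral) → 1000 + 1000 + 1000 + 100 + 100 + 50 + 10 + 1 + 1 + 1 = 3263 (decimal)
Convert 3263 (decimal) → 3263 = 6×512 + 2×64 + 7×8 + 7 → 0o6277 (octal)
0o6277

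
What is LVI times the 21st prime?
Convert LVI (Roman numeral) → 50 + 5 + 1 = 56 (decimal)
Convert the 21st prime (prime index) → 73 (decimal)
Compute 56 × 73 = 4088
4088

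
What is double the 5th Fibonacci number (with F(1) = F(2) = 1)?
The 5th Fibonacci number (with F(1) = F(2) = 1): 1, 1, 2, 3, 5 → 5
Compute 5 × 2 = 10
10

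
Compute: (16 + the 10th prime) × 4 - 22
Convert the 10th prime (prime index) → 29 (decimal)
Expression in decimal: (16 + 29) × 4 - 22
Parentheses first: 16 + 29 = 45
Multiply: 45 × 4 = 180
Subtract: 180 - 22 = 158
158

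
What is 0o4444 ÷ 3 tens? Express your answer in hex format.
Convert 0o4444 (octal) → 4×512 + 4×64 + 4×8 + 4 = 2340 (decimal)
Convert 3 tens (place-value notation) → 3×10 = 30 (decimal)
Compute 2340 ÷ 30 = 78
Convert 78 (decimal) → 78 = 4×16 + 14 → 0x4E (hexadecimal)
0x4E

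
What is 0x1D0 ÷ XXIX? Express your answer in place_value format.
Convert 0x1D0 (hexadecimal) → 1×256 + 13×16 = 464 (decimal)
Convert XXIX (Roman numeral) → 10 + 10 + 9 = 29 (decimal)
Compute 464 ÷ 29 = 16
Convert 16 (decimal) → 16 = 1×10 + 6 → 1 ten, 6 ones (place-value notation)
1 ten, 6 ones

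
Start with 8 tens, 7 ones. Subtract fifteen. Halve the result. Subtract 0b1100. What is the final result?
Convert 8 tens, 7 ones (place-value notation) → 8×10 + 7 = 87 (decimal)
Start: 87
Convert fifteen (English words) → 15 (decimal)
87 - 15 = 72
72 ÷ 2 = 36
Convert 0b1100 (binary) → 8 + 4 = 12 (decimal)
36 - 12 = 24
24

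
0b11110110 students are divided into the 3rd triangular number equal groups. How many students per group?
Convert 0b11110110 (binary) → 128 + 64 + 32 + 16 + 4 + 2 = 246 (decimal)
Convert the 3rd triangular number (triangular index) → 3×4/2 = 6 (decimal)
Compute 246 ÷ 6 = 41
41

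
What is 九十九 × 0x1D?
Convert 九十九 (Chinese numeral) → 9×10 + 9 = 99 (decimal)
Convert 0x1D (hexadecimal) → 1×16 + 13 = 29 (decimal)
Compute 99 × 29 = 2871
2871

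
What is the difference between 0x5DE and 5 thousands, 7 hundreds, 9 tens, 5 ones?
Convert 0x5DE (hexadecimal) → 5×256 + 13×16 + 14 = 1502 (decimal)
Convert 5 thousands, 7 hundreds, 9 tens, 5 ones (place-value notation) → 5×1000 + 7×100 + 9×10 + 5 = 5795 (decimal)
Difference: |1502 - 5795| = 4293
4293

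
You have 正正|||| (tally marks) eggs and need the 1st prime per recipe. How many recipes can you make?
Convert 正正|||| (tally marks) → 5 + 5 + 4 = 14 (decimal)
Convert the 1st prime (prime index) → 2 (decimal)
Compute 14 ÷ 2 = 7
7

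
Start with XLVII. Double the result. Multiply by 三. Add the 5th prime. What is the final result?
Convert XLVII (Roman numeral) → 40 + 5 + 1 + 1 = 47 (decimal)
Start: 47
47 × 2 = 94
Convert 三 (Chinese numeral) → 3 (decimal)
94 × 3 = 282
Convert the 5th prime (prime index) → 11 (decimal)
282 + 11 = 293
293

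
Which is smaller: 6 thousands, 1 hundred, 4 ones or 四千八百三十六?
Convert 6 thousands, 1 hundred, 4 ones (place-value notation) → 6×1000 + 1×100 + 4 = 6104 (decimal)
Convert 四千八百三十六 (Chinese numeral) → 4×1000 + 8×100 + 3×10 + 6 = 4836 (decimal)
Compare 6104 vs 4836: smaller = 4836
4836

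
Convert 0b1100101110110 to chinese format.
Convert 0b1100101110110 (binary) → 4096 + 2048 + 256 + 64 + 32 + 16 + 4 + 2 = 6518 (decimal)
Convert 6518 (decimal) → 6518 = 6×1000 + 5×100 + 1×10 + 8 → 六千五百一十八 (Chinese numeral)
六千五百一十八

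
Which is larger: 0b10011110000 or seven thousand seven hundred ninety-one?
Convert 0b10011110000 (binary) → 1024 + 128 + 64 + 32 + 16 = 1264 (decimal)
Convert seven thousand seven hundred ninety-one (English words) → 7×1000 + 7×100 + 91 = 7791 (decimal)
Compare 1264 vs 7791: larger = 7791
7791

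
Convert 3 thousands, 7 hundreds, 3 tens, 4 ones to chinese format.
Convert 3 thousands, 7 hundreds, 3 tens, 4 ones (place-value notation) → 3×1000 + 7×100 + 3×10 + 4 = 3734 (decimal)
Convert 3734 (decimal) → 3734 = 3×1000 + 7×100 + 3×10 + 4 → 三千七百三十四 (Chinese numeral)
三千七百三十四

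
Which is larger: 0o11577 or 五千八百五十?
Convert 0o11577 (octal) → 1×4096 + 1×512 + 5×64 + 7×8 + 7 = 4991 (decimal)
Convert 五千八百五十 (Chinese numeral) → 5×1000 + 8×100 + 5×10 = 5850 (decimal)
Compare 4991 vs 5850: larger = 5850
5850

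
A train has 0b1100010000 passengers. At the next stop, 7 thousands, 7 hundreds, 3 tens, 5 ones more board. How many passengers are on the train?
Convert 0b1100010000 (binary) → 512 + 256 + 16 = 784 (decimal)
Convert 7 thousands, 7 hundreds, 3 tens, 5 ones (place-value notation) → 7×1000 + 7×100 + 3×10 + 5 = 7735 (decimal)
Compute 784 + 7735 = 8519
8519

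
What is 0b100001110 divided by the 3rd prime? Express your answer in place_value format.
Convert 0b100001110 (binary) → 256 + 8 + 4 + 2 = 270 (decimal)
Convert the 3rd prime (prime index) → 5 (decimal)
Compute 270 ÷ 5 = 54
Convert 54 (decimal) → 54 = 5×10 + 4 → 5 tens, 4 ones (place-value notation)
5 tens, 4 ones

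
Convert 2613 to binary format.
Convert 2613 (decimal) → 2613 = 2048 + 512 + 32 + 16 + 4 + 1 → 0b101000110101 (binary)
0b101000110101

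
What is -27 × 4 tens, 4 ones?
Convert 4 tens, 4 ones (place-value notation) → 4×10 + 4 = 44 (decimal)
Compute -27 × 44 = -1188
-1188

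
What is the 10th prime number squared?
The 10th prime number = 29
Compute 29² = 29 × 29 = 841
841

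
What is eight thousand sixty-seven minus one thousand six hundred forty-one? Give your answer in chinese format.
Convert eight thousand sixty-seven (English words) → 8×1000 + 67 = 8067 (decimal)
Convert one thousand six hundred forty-one (English words) → 1×1000 + 6×100 + 41 = 1641 (decimal)
Compute 8067 - 1641 = 6426
Convert 6426 (decimal) → 6426 = 6×1000 + 4×100 + 2×10 + 6 → 六千四百二十六 (Chinese numeral)
六千四百二十六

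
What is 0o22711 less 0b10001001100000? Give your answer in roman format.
Convert 0o22711 (octal) → 2×4096 + 2×512 + 7×64 + 1×8 + 1 = 9673 (decimal)
Convert 0b10001001100000 (binary) → 8192 + 512 + 64 + 32 = 8800 (decimal)
Compute 9673 - 8800 = 873
Convert 873 (decimal) → 873 = 500 + 100 + 100 + 100 + 50 + 10 + 10 + 1 + 1 + 1 → DCCCLXXIII (Roman numeral)
DCCCLXXIII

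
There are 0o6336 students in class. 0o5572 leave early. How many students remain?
Convert 0o6336 (octal) → 6×512 + 3×64 + 3×8 + 6 = 3294 (decimal)
Convert 0o5572 (octal) → 5×512 + 5×64 + 7×8 + 2 = 2938 (decimal)
Compute 3294 - 2938 = 356
356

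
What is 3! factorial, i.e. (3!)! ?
Convert 3! (factorial) → 6 (decimal)
Compute 6! = 720
720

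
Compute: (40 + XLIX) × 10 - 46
Convert XLIX (Roman numeral) → 40 + 9 = 49 (decimal)
Expression in decimal: (40 + 49) × 10 - 46
Parentheses first: 40 + 49 = 89
Multiply: 89 × 10 = 890
Subtract: 890 - 46 = 844
844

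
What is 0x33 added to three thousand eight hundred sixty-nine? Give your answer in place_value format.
Convert 0x33 (hexadecimal) → 3×16 + 3 = 51 (decimal)
Convert three thousand eight hundred sixty-nine (English words) → 3×1000 + 8×100 + 69 = 3869 (decimal)
Compute 51 + 3869 = 3920
Convert 3920 (decimal) → 3920 = 3×1000 + 9×100 + 2×10 → 3 thousands, 9 hundreds, 2 tens (place-value notation)
3 thousands, 9 hundreds, 2 tens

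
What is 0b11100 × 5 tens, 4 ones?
Convert 0b11100 (binary) → 16 + 8 + 4 = 28 (decimal)
Convert 5 tens, 4 ones (place-value notation) → 5×10 + 4 = 54 (decimal)
Compute 28 × 54 = 1512
1512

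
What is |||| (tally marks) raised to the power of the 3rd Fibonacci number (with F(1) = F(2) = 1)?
Convert |||| (tally marks) → 4 (decimal)
Convert the 3rd Fibonacci number (with F(1) = F(2) = 1) (Fibonacci index) → 1, 1, 2 → 2 (decimal)
Compute 4 ^ 2 = 16
16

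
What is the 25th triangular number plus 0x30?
The 25th triangular number = 25×26/2 = 325
Convert 0x30 (hexadecimal) → 3×16 = 48 (decimal)
Compute 325 + 48 = 373
373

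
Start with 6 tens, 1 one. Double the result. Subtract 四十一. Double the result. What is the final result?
Convert 6 tens, 1 one (place-value notation) → 6×10 + 1 = 61 (decimal)
Start: 61
61 × 2 = 122
Convert 四十一 (Chinese numeral) → 4×10 + 1 = 41 (decimal)
122 - 41 = 81
81 × 2 = 162
162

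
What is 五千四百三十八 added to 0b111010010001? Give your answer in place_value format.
Convert 五千四百三十八 (Chinese numeral) → 5×1000 + 4×100 + 3×10 + 8 = 5438 (decimal)
Convert 0b111010010001 (binary) → 2048 + 1024 + 512 + 128 + 16 + 1 = 3729 (decimal)
Compute 5438 + 3729 = 9167
Convert 9167 (decimal) → 9167 = 9×1000 + 1×100 + 6×10 + 7 → 9 thousands, 1 hundred, 6 tens, 7 ones (place-value notation)
9 thousands, 1 hundred, 6 tens, 7 ones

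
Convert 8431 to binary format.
Convert 8431 (decimal) → 8431 = 8192 + 128 + 64 + 32 + 8 + 4 + 2 + 1 → 0b10000011101111 (binary)
0b10000011101111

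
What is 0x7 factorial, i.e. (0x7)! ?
Convert 0x7 (hexadecimal) → 7 (decimal)
Compute 7! = 5040
5040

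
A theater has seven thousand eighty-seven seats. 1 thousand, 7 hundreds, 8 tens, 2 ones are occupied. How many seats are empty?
Convert seven thousand eighty-seven (English words) → 7×1000 + 87 = 7087 (decimal)
Convert 1 thousand, 7 hundreds, 8 tens, 2 ones (place-value notation) → 1×1000 + 7×100 + 8×10 + 2 = 1782 (decimal)
Compute 7087 - 1782 = 5305
5305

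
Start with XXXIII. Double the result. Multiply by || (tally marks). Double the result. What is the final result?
Convert XXXIII (Roman numeral) → 10 + 10 + 10 + 1 + 1 + 1 = 33 (decimal)
Start: 33
33 × 2 = 66
Convert || (tally marks) → 2 (decimal)
66 × 2 = 132
132 × 2 = 264
264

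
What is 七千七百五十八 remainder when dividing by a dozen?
Convert 七千七百五十八 (Chinese numeral) → 7×1000 + 7×100 + 5×10 + 8 = 7758 (decimal)
Convert a dozen (colloquial) → 12 (decimal)
Compute 7758 mod 12 = 6
6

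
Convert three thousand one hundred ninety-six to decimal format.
Convert three thousand one hundred ninety-six (English words) → 3×1000 + 1×100 + 96 = 3196 (decimal)
3196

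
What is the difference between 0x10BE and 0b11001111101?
Convert 0x10BE (hexadecimal) → 1×4096 + 11×16 + 14 = 4286 (decimal)
Convert 0b11001111101 (binary) → 1024 + 512 + 64 + 32 + 16 + 8 + 4 + 1 = 1661 (decimal)
Difference: |4286 - 1661| = 2625
2625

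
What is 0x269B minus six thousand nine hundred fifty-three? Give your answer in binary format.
Convert 0x269B (hexadecimal) → 2×4096 + 6×256 + 9×16 + 11 = 9883 (decimal)
Convert six thousand nine hundred fifty-three (English words) → 6×1000 + 9×100 + 53 = 6953 (decimal)
Compute 9883 - 6953 = 2930
Convert 2930 (decimal) → 2930 = 2048 + 512 + 256 + 64 + 32 + 16 + 2 → 0b101101110010 (binary)
0b101101110010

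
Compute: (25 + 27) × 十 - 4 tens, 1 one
Convert 十 (Chinese numeral) → 1×10 = 10 (decimal)
Convert 4 tens, 1 one (place-value notation) → 4×10 + 1 = 41 (decimal)
Expression in decimal: (25 + 27) × 10 - 41
Parentheses first: 25 + 27 = 52
Multiply: 52 × 10 = 520
Subtract: 520 - 41 = 479
479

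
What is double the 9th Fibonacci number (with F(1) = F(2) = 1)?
The 9th Fibonacci number (with F(1) = F(2) = 1): 1, 1, 2, 3, 5, 8, 13, 21, 34 → 34
Compute 34 × 2 = 68
68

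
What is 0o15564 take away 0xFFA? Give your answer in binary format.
Convert 0o15564 (octal) → 1×4096 + 5×512 + 5×64 + 6×8 + 4 = 7028 (decimal)
Convert 0xFFA (hexadecimal) → 15×256 + 15×16 + 10 = 4090 (decimal)
Compute 7028 - 4090 = 2938
Convert 2938 (decimal) → 2938 = 2048 + 512 + 256 + 64 + 32 + 16 + 8 + 2 → 0b101101111010 (binary)
0b101101111010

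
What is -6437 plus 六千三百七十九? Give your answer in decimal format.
Convert 六千三百七十九 (Chinese numeral) → 6×1000 + 3×100 + 7×10 + 9 = 6379 (decimal)
Compute -6437 + 6379 = -58
-58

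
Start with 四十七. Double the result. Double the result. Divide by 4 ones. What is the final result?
Convert 四十七 (Chinese numeral) → 4×10 + 7 = 47 (decimal)
Start: 47
47 × 2 = 94
94 × 2 = 188
Convert 4 ones (place-value notation) → 4 (decimal)
188 ÷ 4 = 47
47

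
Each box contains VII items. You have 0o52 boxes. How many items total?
Convert VII (Roman numeral) → 5 + 1 + 1 = 7 (decimal)
Convert 0o52 (octal) → 5×8 + 2 = 42 (decimal)
Compute 7 × 42 = 294
294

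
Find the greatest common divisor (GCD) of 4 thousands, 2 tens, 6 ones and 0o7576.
Convert 4 thousands, 2 tens, 6 ones (place-value notation) → 4×1000 + 2×10 + 6 = 4026 (decimal)
Convert 0o7576 (octal) → 7×512 + 5×64 + 7×8 + 6 = 3966 (decimal)
Compute gcd(4026, 3966) = 6
6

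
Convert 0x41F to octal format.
Convert 0x41F (hexadecimal) → 4×256 + 1×16 + 15 = 1055 (decimal)
Convert 1055 (decimal) → 1055 = 2×512 + 3×8 + 7 → 0o2037 (octal)
0o2037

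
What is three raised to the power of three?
Convert three (English words) → 3 (decimal)
Convert three (English words) → 3 (decimal)
Compute 3 ^ 3 = 27
27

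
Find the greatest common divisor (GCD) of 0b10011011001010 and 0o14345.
Convert 0b10011011001010 (binary) → 8192 + 1024 + 512 + 128 + 64 + 8 + 2 = 9930 (decimal)
Convert 0o14345 (octal) → 1×4096 + 4×512 + 3×64 + 4×8 + 5 = 6373 (decimal)
Compute gcd(9930, 6373) = 1
1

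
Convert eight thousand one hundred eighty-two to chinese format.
Convert eight thousand one hundred eighty-two (English words) → 8×1000 + 1×100 + 82 = 8182 (decimal)
Convert 8182 (decimal) → 8182 = 8×1000 + 1×100 + 8×10 + 2 → 八千一百八十二 (Chinese numeral)
八千一百八十二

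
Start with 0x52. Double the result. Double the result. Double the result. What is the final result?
Convert 0x52 (hexadecimal) → 5×16 + 2 = 82 (decimal)
Start: 82
82 × 2 = 164
164 × 2 = 328
328 × 2 = 656
656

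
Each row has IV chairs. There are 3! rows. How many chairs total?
Convert IV (Roman numeral) → 4 (decimal)
Convert 3! (factorial) → 6 (decimal)
Compute 4 × 6 = 24
24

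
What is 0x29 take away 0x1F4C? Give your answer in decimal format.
Convert 0x29 (hexadecimal) → 2×16 + 9 = 41 (decimal)
Convert 0x1F4C (hexadecimal) → 1×4096 + 15×256 + 4×16 + 12 = 8012 (decimal)
Compute 41 - 8012 = -7971
-7971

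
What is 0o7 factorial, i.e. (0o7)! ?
Convert 0o7 (octal) → 7 (decimal)
Compute 7! = 5040
5040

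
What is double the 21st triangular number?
The 21st triangular number = 21×22/2 = 231
Compute 231 × 2 = 462
462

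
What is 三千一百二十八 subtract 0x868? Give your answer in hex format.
Convert 三千一百二十八 (Chinese numeral) → 3×1000 + 1×100 + 2×10 + 8 = 3128 (decimal)
Convert 0x868 (hexadecimal) → 8×256 + 6×16 + 8 = 2152 (decimal)
Compute 3128 - 2152 = 976
Convert 976 (decimal) → 976 = 3×256 + 13×16 → 0x3D0 (hexadecimal)
0x3D0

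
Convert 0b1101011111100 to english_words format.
Convert 0b1101011111100 (binary) → 4096 + 2048 + 512 + 128 + 64 + 32 + 16 + 8 + 4 = 6908 (decimal)
Convert 6908 (decimal) → 6908 = 6×1000 + 9×100 + 8 → six thousand nine hundred eight (English words)
six thousand nine hundred eight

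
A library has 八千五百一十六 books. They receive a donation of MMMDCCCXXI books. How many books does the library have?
Convert 八千五百一十六 (Chinese numeral) → 8×1000 + 5×100 + 1×10 + 6 = 8516 (decimal)
Convert MMMDCCCXXI (Roman numeral) → 1000 + 1000 + 1000 + 500 + 100 + 100 + 100 + 10 + 10 + 1 = 3821 (decimal)
Compute 8516 + 3821 = 12337
12337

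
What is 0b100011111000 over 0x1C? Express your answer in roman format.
Convert 0b100011111000 (binary) → 2048 + 128 + 64 + 32 + 16 + 8 = 2296 (decimal)
Convert 0x1C (hexadecimal) → 1×16 + 12 = 28 (decimal)
Compute 2296 ÷ 28 = 82
Convert 82 (decimal) → 82 = 50 + 10 + 10 + 10 + 1 + 1 → LXXXII (Roman numeral)
LXXXII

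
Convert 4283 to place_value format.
Convert 4283 (decimal) → 4283 = 4×1000 + 2×100 + 8×10 + 3 → 4 thousands, 2 hundreds, 8 tens, 3 ones (place-value notation)
4 thousands, 2 hundreds, 8 tens, 3 ones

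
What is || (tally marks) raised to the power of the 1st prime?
Convert || (tally marks) → 2 (decimal)
Convert the 1st prime (prime index) → 2 (decimal)
Compute 2 ^ 2 = 4
4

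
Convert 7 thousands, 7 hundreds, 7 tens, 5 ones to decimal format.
Convert 7 thousands, 7 hundreds, 7 tens, 5 ones (place-value notation) → 7×1000 + 7×100 + 7×10 + 5 = 7775 (decimal)
7775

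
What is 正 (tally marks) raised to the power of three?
Convert 正 (tally marks) → 5 (decimal)
Convert three (English words) → 3 (decimal)
Compute 5 ^ 3 = 125
125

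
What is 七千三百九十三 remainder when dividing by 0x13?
Convert 七千三百九十三 (Chinese numeral) → 7×1000 + 3×100 + 9×10 + 3 = 7393 (decimal)
Convert 0x13 (hexadecimal) → 1×16 + 3 = 19 (decimal)
Compute 7393 mod 19 = 2
2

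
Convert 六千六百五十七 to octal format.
Convert 六千六百五十七 (Chinese numeral) → 6×1000 + 6×100 + 5×10 + 7 = 6657 (decimal)
Convert 6657 (decimal) → 6657 = 1×4096 + 5×512 + 1 → 0o15001 (octal)
0o15001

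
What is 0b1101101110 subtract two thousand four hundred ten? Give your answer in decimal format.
Convert 0b1101101110 (binary) → 512 + 256 + 64 + 32 + 8 + 4 + 2 = 878 (decimal)
Convert two thousand four hundred ten (English words) → 2×1000 + 4×100 + 10 = 2410 (decimal)
Compute 878 - 2410 = -1532
-1532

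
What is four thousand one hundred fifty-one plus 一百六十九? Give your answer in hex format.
Convert four thousand one hundred fifty-one (English words) → 4×1000 + 1×100 + 51 = 4151 (decimal)
Convert 一百六十九 (Chinese numeral) → 1×100 + 6×10 + 9 = 169 (decimal)
Compute 4151 + 169 = 4320
Convert 4320 (decimal) → 4320 = 1×4096 + 14×16 → 0x10E0 (hexadecimal)
0x10E0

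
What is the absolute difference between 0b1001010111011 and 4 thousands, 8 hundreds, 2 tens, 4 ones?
Convert 0b1001010111011 (binary) → 4096 + 512 + 128 + 32 + 16 + 8 + 2 + 1 = 4795 (decimal)
Convert 4 thousands, 8 hundreds, 2 tens, 4 ones (place-value notation) → 4×1000 + 8×100 + 2×10 + 4 = 4824 (decimal)
Compute |4795 - 4824| = 29
29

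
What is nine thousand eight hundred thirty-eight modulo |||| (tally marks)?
Convert nine thousand eight hundred thirty-eight (English words) → 9×1000 + 8×100 + 38 = 9838 (decimal)
Convert |||| (tally marks) → 4 (decimal)
Compute 9838 mod 4 = 2
2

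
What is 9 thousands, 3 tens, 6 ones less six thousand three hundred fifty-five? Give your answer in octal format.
Convert 9 thousands, 3 tens, 6 ones (place-value notation) → 9×1000 + 3×10 + 6 = 9036 (decimal)
Convert six thousand three hundred fifty-five (English words) → 6×1000 + 3×100 + 55 = 6355 (decimal)
Compute 9036 - 6355 = 2681
Convert 2681 (decimal) → 2681 = 5×512 + 1×64 + 7×8 + 1 → 0o5171 (octal)
0o5171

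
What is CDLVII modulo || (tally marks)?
Convert CDLVII (Roman numeral) → 400 + 50 + 5 + 1 + 1 = 457 (decimal)
Convert || (tally marks) → 2 (decimal)
Compute 457 mod 2 = 1
1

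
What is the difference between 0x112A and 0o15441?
Convert 0x112A (hexadecimal) → 1×4096 + 1×256 + 2×16 + 10 = 4394 (decimal)
Convert 0o15441 (octal) → 1×4096 + 5×512 + 4×64 + 4×8 + 1 = 6945 (decimal)
Difference: |4394 - 6945| = 2551
2551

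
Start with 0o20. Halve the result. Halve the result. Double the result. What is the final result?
Convert 0o20 (octal) → 2×8 = 16 (decimal)
Start: 16
16 ÷ 2 = 8
8 ÷ 2 = 4
4 × 2 = 8
8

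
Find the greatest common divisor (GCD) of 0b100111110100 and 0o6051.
Convert 0b100111110100 (binary) → 2048 + 256 + 128 + 64 + 32 + 16 + 4 = 2548 (decimal)
Convert 0o6051 (octal) → 6×512 + 5×8 + 1 = 3113 (decimal)
Compute gcd(2548, 3113) = 1
1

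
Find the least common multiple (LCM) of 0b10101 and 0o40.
Convert 0b10101 (binary) → 16 + 4 + 1 = 21 (decimal)
Convert 0o40 (octal) → 4×8 = 32 (decimal)
Compute lcm(21, 32) = 672
672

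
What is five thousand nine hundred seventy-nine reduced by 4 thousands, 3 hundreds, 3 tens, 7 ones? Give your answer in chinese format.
Convert five thousand nine hundred seventy-nine (English words) → 5×1000 + 9×100 + 79 = 5979 (decimal)
Convert 4 thousands, 3 hundreds, 3 tens, 7 ones (place-value notation) → 4×1000 + 3×100 + 3×10 + 7 = 4337 (decimal)
Compute 5979 - 4337 = 1642
Convert 1642 (decimal) → 1642 = 1×1000 + 6×100 + 4×10 + 2 → 一千六百四十二 (Chinese numeral)
一千六百四十二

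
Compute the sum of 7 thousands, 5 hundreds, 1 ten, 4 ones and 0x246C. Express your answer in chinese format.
Convert 7 thousands, 5 hundreds, 1 ten, 4 ones (place-value notation) → 7×1000 + 5×100 + 1×10 + 4 = 7514 (decimal)
Convert 0x246C (hexadecimal) → 2×4096 + 4×256 + 6×16 + 12 = 9324 (decimal)
Compute 7514 + 9324 = 16838
Convert 16838 (decimal) → 16838 = 1×10000 + 6×1000 + 8×100 + 3×10 + 8 → 一万六千八百三十八 (Chinese numeral)
一万六千八百三十八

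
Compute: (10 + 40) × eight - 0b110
Convert eight (English words) → 8 (decimal)
Convert 0b110 (binary) → 4 + 2 = 6 (decimal)
Expression in decimal: (10 + 40) × 8 - 6
Parentheses first: 10 + 40 = 50
Multiply: 50 × 8 = 400
Subtract: 400 - 6 = 394
394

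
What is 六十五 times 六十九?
Convert 六十五 (Chinese numeral) → 6×10 + 5 = 65 (decimal)
Convert 六十九 (Chinese numeral) → 6×10 + 9 = 69 (decimal)
Compute 65 × 69 = 4485
4485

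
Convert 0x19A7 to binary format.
Convert 0x19A7 (hexadecimal) → 1×4096 + 9×256 + 10×16 + 7 = 6567 (decimal)
Convert 6567 (decimal) → 6567 = 4096 + 2048 + 256 + 128 + 32 + 4 + 2 + 1 → 0b1100110100111 (binary)
0b1100110100111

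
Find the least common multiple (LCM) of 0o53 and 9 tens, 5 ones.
Convert 0o53 (octal) → 5×8 + 3 = 43 (decimal)
Convert 9 tens, 5 ones (place-value notation) → 9×10 + 5 = 95 (decimal)
Compute lcm(43, 95) = 4085
4085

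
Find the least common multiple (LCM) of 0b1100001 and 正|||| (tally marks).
Convert 0b1100001 (binary) → 64 + 32 + 1 = 97 (decimal)
Convert 正|||| (tally marks) → 5 + 4 = 9 (decimal)
Compute lcm(97, 9) = 873
873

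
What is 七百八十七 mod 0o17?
Convert 七百八十七 (Chinese numeral) → 7×100 + 8×10 + 7 = 787 (decimal)
Convert 0o17 (octal) → 1×8 + 7 = 15 (decimal)
Compute 787 mod 15 = 7
7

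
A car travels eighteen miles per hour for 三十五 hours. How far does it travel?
Convert eighteen (English words) → 18 (decimal)
Convert 三十五 (Chinese numeral) → 3×10 + 5 = 35 (decimal)
Compute 18 × 35 = 630
630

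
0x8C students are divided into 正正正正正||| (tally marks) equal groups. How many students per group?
Convert 0x8C (hexadecimal) → 8×16 + 12 = 140 (decimal)
Convert 正正正正正||| (tally marks) → 5 + 5 + 5 + 5 + 5 + 3 = 28 (decimal)
Compute 140 ÷ 28 = 5
5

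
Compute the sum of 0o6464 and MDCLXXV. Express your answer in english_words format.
Convert 0o6464 (octal) → 6×512 + 4×64 + 6×8 + 4 = 3380 (decimal)
Convert MDCLXXV (Roman numeral) → 1000 + 500 + 100 + 50 + 10 + 10 + 5 = 1675 (decimal)
Compute 3380 + 1675 = 5055
Convert 5055 (decimal) → 5055 = 5×1000 + 55 → five thousand fifty-five (English words)
five thousand fifty-five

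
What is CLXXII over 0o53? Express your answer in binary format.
Convert CLXXII (Roman numeral) → 100 + 50 + 10 + 10 + 1 + 1 = 172 (decimal)
Convert 0o53 (octal) → 5×8 + 3 = 43 (decimal)
Compute 172 ÷ 43 = 4
Convert 4 (decimal) → 0b100 (binary)
0b100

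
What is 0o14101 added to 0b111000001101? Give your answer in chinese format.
Convert 0o14101 (octal) → 1×4096 + 4×512 + 1×64 + 1 = 6209 (decimal)
Convert 0b111000001101 (binary) → 2048 + 1024 + 512 + 8 + 4 + 1 = 3597 (decimal)
Compute 6209 + 3597 = 9806
Convert 9806 (decimal) → 9806 = 9×1000 + 8×100 + 6 → 九千八百零六 (Chinese numeral)
九千八百零六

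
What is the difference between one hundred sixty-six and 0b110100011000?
Convert one hundred sixty-six (English words) → 1×100 + 66 = 166 (decimal)
Convert 0b110100011000 (binary) → 2048 + 1024 + 256 + 16 + 8 = 3352 (decimal)
Difference: |166 - 3352| = 3186
3186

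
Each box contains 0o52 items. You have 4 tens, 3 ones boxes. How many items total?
Convert 0o52 (octal) → 5×8 + 2 = 42 (decimal)
Convert 4 tens, 3 ones (place-value notation) → 4×10 + 3 = 43 (decimal)
Compute 42 × 43 = 1806
1806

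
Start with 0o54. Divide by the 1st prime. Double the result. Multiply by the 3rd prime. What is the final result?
Convert 0o54 (octal) → 5×8 + 4 = 44 (decimal)
Start: 44
Convert the 1st prime (prime index) → 2 (decimal)
44 ÷ 2 = 22
22 × 2 = 44
Convert the 3rd prime (prime index) → 5 (decimal)
44 × 5 = 220
220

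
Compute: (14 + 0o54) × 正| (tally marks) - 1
Convert 0o54 (octal) → 5×8 + 4 = 44 (decimal)
Convert 正| (tally marks) → 5 + 1 = 6 (decimal)
Expression in decimal: (14 + 44) × 6 - 1
Parentheses first: 14 + 44 = 58
Multiply: 58 × 6 = 348
Subtract: 348 - 1 = 347
347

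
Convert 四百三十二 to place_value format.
Convert 四百三十二 (Chinese numeral) → 4×100 + 3×10 + 2 = 432 (decimal)
Convert 432 (decimal) → 432 = 4×100 + 3×10 + 2 → 4 hundreds, 3 tens, 2 ones (place-value notation)
4 hundreds, 3 tens, 2 ones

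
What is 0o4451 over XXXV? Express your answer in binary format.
Convert 0o4451 (octal) → 4×512 + 4×64 + 5×8 + 1 = 2345 (decimal)
Convert XXXV (Roman numeral) → 10 + 10 + 10 + 5 = 35 (decimal)
Compute 2345 ÷ 35 = 67
Convert 67 (decimal) → 67 = 64 + 2 + 1 → 0b1000011 (binary)
0b1000011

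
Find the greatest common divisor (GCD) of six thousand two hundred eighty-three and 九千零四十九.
Convert six thousand two hundred eighty-three (English words) → 6×1000 + 2×100 + 83 = 6283 (decimal)
Convert 九千零四十九 (Chinese numeral) → 9×1000 + 4×10 + 9 = 9049 (decimal)
Compute gcd(6283, 9049) = 1
1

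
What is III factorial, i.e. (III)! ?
Convert III (Roman numeral) → 1 + 1 + 1 = 3 (decimal)
Compute 3! = 6
6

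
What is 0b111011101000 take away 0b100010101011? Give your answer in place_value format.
Convert 0b111011101000 (binary) → 2048 + 1024 + 512 + 128 + 64 + 32 + 8 = 3816 (decimal)
Convert 0b100010101011 (binary) → 2048 + 128 + 32 + 8 + 2 + 1 = 2219 (decimal)
Compute 3816 - 2219 = 1597
Convert 1597 (decimal) → 1597 = 1×1000 + 5×100 + 9×10 + 7 → 1 thousand, 5 hundreds, 9 tens, 7 ones (place-value notation)
1 thousand, 5 hundreds, 9 tens, 7 ones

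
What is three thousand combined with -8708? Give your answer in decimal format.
Convert three thousand (English words) → 3×1000 = 3000 (decimal)
Compute 3000 + -8708 = -5708
-5708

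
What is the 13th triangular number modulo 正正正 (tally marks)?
Convert the 13th triangular number (triangular index) → 13×14/2 = 91 (decimal)
Convert 正正正 (tally marks) → 5 + 5 + 5 = 15 (decimal)
Compute 91 mod 15 = 1
1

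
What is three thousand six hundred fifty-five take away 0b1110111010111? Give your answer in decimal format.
Convert three thousand six hundred fifty-five (English words) → 3×1000 + 6×100 + 55 = 3655 (decimal)
Convert 0b1110111010111 (binary) → 4096 + 2048 + 1024 + 256 + 128 + 64 + 16 + 4 + 2 + 1 = 7639 (decimal)
Compute 3655 - 7639 = -3984
-3984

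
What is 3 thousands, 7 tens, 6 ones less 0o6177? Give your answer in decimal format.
Convert 3 thousands, 7 tens, 6 ones (place-value notation) → 3×1000 + 7×10 + 6 = 3076 (decimal)
Convert 0o6177 (octal) → 6×512 + 1×64 + 7×8 + 7 = 3199 (decimal)
Compute 3076 - 3199 = -123
-123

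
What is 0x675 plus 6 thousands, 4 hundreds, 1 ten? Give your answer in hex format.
Convert 0x675 (hexadecimal) → 6×256 + 7×16 + 5 = 1653 (decimal)
Convert 6 thousands, 4 hundreds, 1 ten (place-value notation) → 6×1000 + 4×100 + 1×10 = 6410 (decimal)
Compute 1653 + 6410 = 8063
Convert 8063 (decimal) → 8063 = 1×4096 + 15×256 + 7×16 + 15 → 0x1F7F (hexadecimal)
0x1F7F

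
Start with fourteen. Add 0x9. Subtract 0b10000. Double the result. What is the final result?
Convert fourteen (English words) → 14 (decimal)
Start: 14
Convert 0x9 (hexadecimal) → 9 (decimal)
14 + 9 = 23
Convert 0b10000 (binary) → 16 (decimal)
23 - 16 = 7
7 × 2 = 14
14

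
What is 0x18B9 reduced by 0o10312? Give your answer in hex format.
Convert 0x18B9 (hexadecimal) → 1×4096 + 8×256 + 11×16 + 9 = 6329 (decimal)
Convert 0o10312 (octal) → 1×4096 + 3×64 + 1×8 + 2 = 4298 (decimal)
Compute 6329 - 4298 = 2031
Convert 2031 (decimal) → 2031 = 7×256 + 14×16 + 15 → 0x7EF (hexadecimal)
0x7EF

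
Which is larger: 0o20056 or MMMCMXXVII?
Convert 0o20056 (octal) → 2×4096 + 5×8 + 6 = 8238 (decimal)
Convert MMMCMXXVII (Roman numeral) → 1000 + 1000 + 1000 + 900 + 10 + 10 + 5 + 1 + 1 = 3927 (decimal)
Compare 8238 vs 3927: larger = 8238
8238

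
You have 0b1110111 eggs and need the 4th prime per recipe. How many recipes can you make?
Convert 0b1110111 (binary) → 64 + 32 + 16 + 4 + 2 + 1 = 119 (decimal)
Convert the 4th prime (prime index) → 7 (decimal)
Compute 119 ÷ 7 = 17
17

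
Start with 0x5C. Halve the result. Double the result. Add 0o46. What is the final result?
Convert 0x5C (hexadecimal) → 5×16 + 12 = 92 (decimal)
Start: 92
92 ÷ 2 = 46
46 × 2 = 92
Convert 0o46 (octal) → 4×8 + 6 = 38 (decimal)
92 + 38 = 130
130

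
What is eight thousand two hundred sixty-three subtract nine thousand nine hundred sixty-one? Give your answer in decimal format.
Convert eight thousand two hundred sixty-three (English words) → 8×1000 + 2×100 + 63 = 8263 (decimal)
Convert nine thousand nine hundred sixty-one (English words) → 9×1000 + 9×100 + 61 = 9961 (decimal)
Compute 8263 - 9961 = -1698
-1698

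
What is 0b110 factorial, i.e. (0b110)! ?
Convert 0b110 (binary) → 4 + 2 = 6 (decimal)
Compute 6! = 720
720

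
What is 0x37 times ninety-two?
Convert 0x37 (hexadecimal) → 3×16 + 7 = 55 (decimal)
Convert ninety-two (English words) → 92 (decimal)
Compute 55 × 92 = 5060
5060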